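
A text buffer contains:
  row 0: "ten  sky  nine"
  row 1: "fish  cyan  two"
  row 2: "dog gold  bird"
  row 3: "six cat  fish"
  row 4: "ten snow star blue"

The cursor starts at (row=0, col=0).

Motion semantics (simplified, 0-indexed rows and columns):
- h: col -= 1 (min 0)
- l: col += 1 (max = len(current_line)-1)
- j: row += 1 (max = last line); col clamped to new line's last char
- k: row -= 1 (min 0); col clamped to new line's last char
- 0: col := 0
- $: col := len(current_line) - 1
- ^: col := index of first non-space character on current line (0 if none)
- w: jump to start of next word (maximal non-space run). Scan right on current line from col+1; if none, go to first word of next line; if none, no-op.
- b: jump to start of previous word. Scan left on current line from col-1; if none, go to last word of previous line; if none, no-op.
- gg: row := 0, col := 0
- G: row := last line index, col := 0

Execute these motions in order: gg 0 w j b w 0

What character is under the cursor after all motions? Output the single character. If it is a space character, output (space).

Answer: f

Derivation:
After 1 (gg): row=0 col=0 char='t'
After 2 (0): row=0 col=0 char='t'
After 3 (w): row=0 col=5 char='s'
After 4 (j): row=1 col=5 char='_'
After 5 (b): row=1 col=0 char='f'
After 6 (w): row=1 col=6 char='c'
After 7 (0): row=1 col=0 char='f'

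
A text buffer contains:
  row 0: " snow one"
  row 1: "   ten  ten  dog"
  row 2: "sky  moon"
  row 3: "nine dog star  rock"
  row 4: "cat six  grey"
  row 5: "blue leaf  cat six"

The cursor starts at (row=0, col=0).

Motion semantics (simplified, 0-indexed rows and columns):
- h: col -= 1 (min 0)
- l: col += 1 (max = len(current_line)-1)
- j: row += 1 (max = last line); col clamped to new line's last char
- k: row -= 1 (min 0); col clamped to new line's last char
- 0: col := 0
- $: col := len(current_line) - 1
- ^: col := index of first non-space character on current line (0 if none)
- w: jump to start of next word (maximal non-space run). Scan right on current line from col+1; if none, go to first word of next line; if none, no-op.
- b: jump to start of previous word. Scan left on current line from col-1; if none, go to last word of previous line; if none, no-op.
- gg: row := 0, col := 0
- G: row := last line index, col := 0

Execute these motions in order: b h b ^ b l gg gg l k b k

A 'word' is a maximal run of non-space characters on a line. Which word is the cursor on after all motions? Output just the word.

After 1 (b): row=0 col=0 char='_'
After 2 (h): row=0 col=0 char='_'
After 3 (b): row=0 col=0 char='_'
After 4 (^): row=0 col=1 char='s'
After 5 (b): row=0 col=1 char='s'
After 6 (l): row=0 col=2 char='n'
After 7 (gg): row=0 col=0 char='_'
After 8 (gg): row=0 col=0 char='_'
After 9 (l): row=0 col=1 char='s'
After 10 (k): row=0 col=1 char='s'
After 11 (b): row=0 col=1 char='s'
After 12 (k): row=0 col=1 char='s'

Answer: snow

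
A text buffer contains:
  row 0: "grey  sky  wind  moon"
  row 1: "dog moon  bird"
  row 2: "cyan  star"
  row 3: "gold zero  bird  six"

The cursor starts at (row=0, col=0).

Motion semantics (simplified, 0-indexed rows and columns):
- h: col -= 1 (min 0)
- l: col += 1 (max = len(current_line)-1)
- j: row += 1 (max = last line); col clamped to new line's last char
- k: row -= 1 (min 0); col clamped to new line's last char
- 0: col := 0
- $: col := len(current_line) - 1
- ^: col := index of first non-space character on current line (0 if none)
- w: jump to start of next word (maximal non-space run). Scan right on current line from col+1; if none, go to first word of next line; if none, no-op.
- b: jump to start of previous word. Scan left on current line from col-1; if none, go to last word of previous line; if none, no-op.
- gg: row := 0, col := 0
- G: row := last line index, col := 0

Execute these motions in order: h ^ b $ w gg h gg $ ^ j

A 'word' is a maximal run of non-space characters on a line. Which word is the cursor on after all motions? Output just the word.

Answer: dog

Derivation:
After 1 (h): row=0 col=0 char='g'
After 2 (^): row=0 col=0 char='g'
After 3 (b): row=0 col=0 char='g'
After 4 ($): row=0 col=20 char='n'
After 5 (w): row=1 col=0 char='d'
After 6 (gg): row=0 col=0 char='g'
After 7 (h): row=0 col=0 char='g'
After 8 (gg): row=0 col=0 char='g'
After 9 ($): row=0 col=20 char='n'
After 10 (^): row=0 col=0 char='g'
After 11 (j): row=1 col=0 char='d'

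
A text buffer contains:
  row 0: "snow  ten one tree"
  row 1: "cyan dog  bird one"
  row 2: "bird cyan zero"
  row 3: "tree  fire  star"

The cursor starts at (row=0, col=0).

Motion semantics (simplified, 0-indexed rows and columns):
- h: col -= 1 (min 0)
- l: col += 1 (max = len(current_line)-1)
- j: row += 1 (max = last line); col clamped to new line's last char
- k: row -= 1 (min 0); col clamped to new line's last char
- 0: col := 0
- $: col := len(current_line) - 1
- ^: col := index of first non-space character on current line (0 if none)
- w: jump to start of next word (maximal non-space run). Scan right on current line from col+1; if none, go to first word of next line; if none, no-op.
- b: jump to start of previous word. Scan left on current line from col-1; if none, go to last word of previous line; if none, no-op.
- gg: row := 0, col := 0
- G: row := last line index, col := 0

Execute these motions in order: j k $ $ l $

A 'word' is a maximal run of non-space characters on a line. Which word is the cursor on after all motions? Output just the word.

Answer: tree

Derivation:
After 1 (j): row=1 col=0 char='c'
After 2 (k): row=0 col=0 char='s'
After 3 ($): row=0 col=17 char='e'
After 4 ($): row=0 col=17 char='e'
After 5 (l): row=0 col=17 char='e'
After 6 ($): row=0 col=17 char='e'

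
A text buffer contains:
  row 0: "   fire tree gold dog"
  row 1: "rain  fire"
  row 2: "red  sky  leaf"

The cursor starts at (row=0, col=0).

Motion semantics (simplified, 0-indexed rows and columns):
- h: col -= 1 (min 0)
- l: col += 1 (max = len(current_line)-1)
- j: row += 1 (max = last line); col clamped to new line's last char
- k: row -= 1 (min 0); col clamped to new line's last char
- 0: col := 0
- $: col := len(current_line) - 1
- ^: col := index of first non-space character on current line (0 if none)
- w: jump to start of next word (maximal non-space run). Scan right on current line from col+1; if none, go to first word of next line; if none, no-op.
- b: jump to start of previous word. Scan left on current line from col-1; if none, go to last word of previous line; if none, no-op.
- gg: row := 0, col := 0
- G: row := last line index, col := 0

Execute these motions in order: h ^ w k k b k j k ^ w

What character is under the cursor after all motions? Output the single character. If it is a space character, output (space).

Answer: t

Derivation:
After 1 (h): row=0 col=0 char='_'
After 2 (^): row=0 col=3 char='f'
After 3 (w): row=0 col=8 char='t'
After 4 (k): row=0 col=8 char='t'
After 5 (k): row=0 col=8 char='t'
After 6 (b): row=0 col=3 char='f'
After 7 (k): row=0 col=3 char='f'
After 8 (j): row=1 col=3 char='n'
After 9 (k): row=0 col=3 char='f'
After 10 (^): row=0 col=3 char='f'
After 11 (w): row=0 col=8 char='t'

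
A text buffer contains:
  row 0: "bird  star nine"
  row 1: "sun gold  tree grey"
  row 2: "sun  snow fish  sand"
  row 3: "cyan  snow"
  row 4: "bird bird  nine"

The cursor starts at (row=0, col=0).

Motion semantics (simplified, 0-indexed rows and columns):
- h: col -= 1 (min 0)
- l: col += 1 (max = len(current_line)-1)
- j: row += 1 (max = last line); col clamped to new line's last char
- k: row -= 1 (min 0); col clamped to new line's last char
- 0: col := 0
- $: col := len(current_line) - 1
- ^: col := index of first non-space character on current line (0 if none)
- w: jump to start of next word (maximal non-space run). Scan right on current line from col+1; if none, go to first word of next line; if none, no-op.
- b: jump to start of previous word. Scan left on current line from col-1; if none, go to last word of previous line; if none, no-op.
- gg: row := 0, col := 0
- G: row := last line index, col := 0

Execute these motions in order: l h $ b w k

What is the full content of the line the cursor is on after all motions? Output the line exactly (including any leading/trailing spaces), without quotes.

After 1 (l): row=0 col=1 char='i'
After 2 (h): row=0 col=0 char='b'
After 3 ($): row=0 col=14 char='e'
After 4 (b): row=0 col=11 char='n'
After 5 (w): row=1 col=0 char='s'
After 6 (k): row=0 col=0 char='b'

Answer: bird  star nine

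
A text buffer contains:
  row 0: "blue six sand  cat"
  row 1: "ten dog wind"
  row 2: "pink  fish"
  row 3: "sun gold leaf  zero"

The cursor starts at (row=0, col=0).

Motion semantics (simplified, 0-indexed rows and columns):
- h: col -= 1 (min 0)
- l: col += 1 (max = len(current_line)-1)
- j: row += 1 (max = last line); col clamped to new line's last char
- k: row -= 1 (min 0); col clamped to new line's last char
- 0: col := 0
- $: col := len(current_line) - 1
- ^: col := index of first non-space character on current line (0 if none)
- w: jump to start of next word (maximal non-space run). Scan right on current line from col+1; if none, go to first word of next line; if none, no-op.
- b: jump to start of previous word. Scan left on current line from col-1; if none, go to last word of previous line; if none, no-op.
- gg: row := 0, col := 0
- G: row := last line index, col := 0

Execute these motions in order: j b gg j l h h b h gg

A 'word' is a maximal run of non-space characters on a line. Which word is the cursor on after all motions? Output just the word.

Answer: blue

Derivation:
After 1 (j): row=1 col=0 char='t'
After 2 (b): row=0 col=15 char='c'
After 3 (gg): row=0 col=0 char='b'
After 4 (j): row=1 col=0 char='t'
After 5 (l): row=1 col=1 char='e'
After 6 (h): row=1 col=0 char='t'
After 7 (h): row=1 col=0 char='t'
After 8 (b): row=0 col=15 char='c'
After 9 (h): row=0 col=14 char='_'
After 10 (gg): row=0 col=0 char='b'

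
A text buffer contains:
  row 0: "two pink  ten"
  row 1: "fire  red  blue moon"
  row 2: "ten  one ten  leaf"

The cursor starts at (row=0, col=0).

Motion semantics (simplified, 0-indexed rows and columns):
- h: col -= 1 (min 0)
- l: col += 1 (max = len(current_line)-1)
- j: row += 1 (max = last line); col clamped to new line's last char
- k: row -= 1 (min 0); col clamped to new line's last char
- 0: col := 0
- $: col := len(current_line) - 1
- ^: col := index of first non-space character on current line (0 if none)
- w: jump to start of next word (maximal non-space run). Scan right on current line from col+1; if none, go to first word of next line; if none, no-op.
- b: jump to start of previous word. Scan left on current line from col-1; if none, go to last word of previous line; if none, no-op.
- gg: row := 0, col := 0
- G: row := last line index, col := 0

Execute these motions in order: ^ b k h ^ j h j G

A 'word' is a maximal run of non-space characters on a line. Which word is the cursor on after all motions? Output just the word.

Answer: ten

Derivation:
After 1 (^): row=0 col=0 char='t'
After 2 (b): row=0 col=0 char='t'
After 3 (k): row=0 col=0 char='t'
After 4 (h): row=0 col=0 char='t'
After 5 (^): row=0 col=0 char='t'
After 6 (j): row=1 col=0 char='f'
After 7 (h): row=1 col=0 char='f'
After 8 (j): row=2 col=0 char='t'
After 9 (G): row=2 col=0 char='t'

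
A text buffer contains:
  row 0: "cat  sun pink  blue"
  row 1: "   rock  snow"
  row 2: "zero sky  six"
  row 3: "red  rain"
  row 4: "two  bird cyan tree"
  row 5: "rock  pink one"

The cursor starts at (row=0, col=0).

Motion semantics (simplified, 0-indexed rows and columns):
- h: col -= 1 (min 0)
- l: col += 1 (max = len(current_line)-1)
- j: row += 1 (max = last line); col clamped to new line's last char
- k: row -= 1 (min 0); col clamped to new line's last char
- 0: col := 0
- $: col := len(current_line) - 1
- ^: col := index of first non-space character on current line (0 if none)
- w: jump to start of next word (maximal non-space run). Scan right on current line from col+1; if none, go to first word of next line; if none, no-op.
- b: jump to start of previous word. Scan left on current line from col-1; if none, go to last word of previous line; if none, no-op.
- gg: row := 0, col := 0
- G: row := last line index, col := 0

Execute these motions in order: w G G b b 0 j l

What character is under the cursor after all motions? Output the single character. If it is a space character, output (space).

Answer: o

Derivation:
After 1 (w): row=0 col=5 char='s'
After 2 (G): row=5 col=0 char='r'
After 3 (G): row=5 col=0 char='r'
After 4 (b): row=4 col=15 char='t'
After 5 (b): row=4 col=10 char='c'
After 6 (0): row=4 col=0 char='t'
After 7 (j): row=5 col=0 char='r'
After 8 (l): row=5 col=1 char='o'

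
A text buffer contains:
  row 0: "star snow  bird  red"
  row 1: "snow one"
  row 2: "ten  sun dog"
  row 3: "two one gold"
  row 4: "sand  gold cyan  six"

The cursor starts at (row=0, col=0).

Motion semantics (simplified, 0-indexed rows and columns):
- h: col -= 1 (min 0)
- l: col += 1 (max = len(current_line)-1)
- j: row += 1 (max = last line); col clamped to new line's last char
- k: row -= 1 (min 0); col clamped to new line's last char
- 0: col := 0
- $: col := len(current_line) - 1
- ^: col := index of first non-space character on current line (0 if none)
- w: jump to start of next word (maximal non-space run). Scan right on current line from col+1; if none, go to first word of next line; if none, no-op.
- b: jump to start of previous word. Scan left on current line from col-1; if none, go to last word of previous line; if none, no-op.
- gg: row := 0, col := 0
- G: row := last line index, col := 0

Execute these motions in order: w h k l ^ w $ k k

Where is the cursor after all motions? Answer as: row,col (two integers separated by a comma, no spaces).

After 1 (w): row=0 col=5 char='s'
After 2 (h): row=0 col=4 char='_'
After 3 (k): row=0 col=4 char='_'
After 4 (l): row=0 col=5 char='s'
After 5 (^): row=0 col=0 char='s'
After 6 (w): row=0 col=5 char='s'
After 7 ($): row=0 col=19 char='d'
After 8 (k): row=0 col=19 char='d'
After 9 (k): row=0 col=19 char='d'

Answer: 0,19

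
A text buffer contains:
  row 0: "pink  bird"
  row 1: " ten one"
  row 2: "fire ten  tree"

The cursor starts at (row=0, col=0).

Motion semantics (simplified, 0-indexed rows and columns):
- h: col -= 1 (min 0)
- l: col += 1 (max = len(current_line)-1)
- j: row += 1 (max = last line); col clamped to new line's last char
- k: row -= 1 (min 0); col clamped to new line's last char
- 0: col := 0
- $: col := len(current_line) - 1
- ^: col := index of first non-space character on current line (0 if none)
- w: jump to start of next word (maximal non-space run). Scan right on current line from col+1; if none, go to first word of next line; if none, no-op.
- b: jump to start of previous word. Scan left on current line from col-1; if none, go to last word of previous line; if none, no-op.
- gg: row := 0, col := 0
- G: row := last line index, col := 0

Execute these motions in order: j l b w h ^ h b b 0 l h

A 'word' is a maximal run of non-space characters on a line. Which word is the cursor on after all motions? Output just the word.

Answer: pink

Derivation:
After 1 (j): row=1 col=0 char='_'
After 2 (l): row=1 col=1 char='t'
After 3 (b): row=0 col=6 char='b'
After 4 (w): row=1 col=1 char='t'
After 5 (h): row=1 col=0 char='_'
After 6 (^): row=1 col=1 char='t'
After 7 (h): row=1 col=0 char='_'
After 8 (b): row=0 col=6 char='b'
After 9 (b): row=0 col=0 char='p'
After 10 (0): row=0 col=0 char='p'
After 11 (l): row=0 col=1 char='i'
After 12 (h): row=0 col=0 char='p'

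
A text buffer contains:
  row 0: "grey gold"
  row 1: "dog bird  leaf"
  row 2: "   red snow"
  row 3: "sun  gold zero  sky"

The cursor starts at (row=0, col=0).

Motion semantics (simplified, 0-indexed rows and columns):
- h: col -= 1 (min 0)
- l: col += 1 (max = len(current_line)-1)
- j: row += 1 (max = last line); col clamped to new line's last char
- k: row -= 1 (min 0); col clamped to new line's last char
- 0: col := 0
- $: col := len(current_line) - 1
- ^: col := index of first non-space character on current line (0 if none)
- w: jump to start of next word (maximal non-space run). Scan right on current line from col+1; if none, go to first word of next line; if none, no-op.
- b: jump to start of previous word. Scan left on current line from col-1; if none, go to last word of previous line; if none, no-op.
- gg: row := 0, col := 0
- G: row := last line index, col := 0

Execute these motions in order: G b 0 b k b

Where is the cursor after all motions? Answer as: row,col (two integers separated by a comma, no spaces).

Answer: 0,5

Derivation:
After 1 (G): row=3 col=0 char='s'
After 2 (b): row=2 col=7 char='s'
After 3 (0): row=2 col=0 char='_'
After 4 (b): row=1 col=10 char='l'
After 5 (k): row=0 col=8 char='d'
After 6 (b): row=0 col=5 char='g'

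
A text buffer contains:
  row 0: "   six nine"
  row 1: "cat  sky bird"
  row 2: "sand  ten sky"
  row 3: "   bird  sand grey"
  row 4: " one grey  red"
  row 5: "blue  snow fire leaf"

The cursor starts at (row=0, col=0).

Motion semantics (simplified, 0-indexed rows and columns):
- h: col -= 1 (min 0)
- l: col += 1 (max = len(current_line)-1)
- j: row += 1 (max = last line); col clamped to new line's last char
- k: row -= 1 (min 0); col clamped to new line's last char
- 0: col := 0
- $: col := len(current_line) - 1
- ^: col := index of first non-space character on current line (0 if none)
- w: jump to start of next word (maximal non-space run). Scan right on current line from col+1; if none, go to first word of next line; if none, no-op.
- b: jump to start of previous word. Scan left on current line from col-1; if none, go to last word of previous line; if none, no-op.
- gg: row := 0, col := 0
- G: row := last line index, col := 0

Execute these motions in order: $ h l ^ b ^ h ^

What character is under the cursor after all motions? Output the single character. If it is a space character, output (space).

After 1 ($): row=0 col=10 char='e'
After 2 (h): row=0 col=9 char='n'
After 3 (l): row=0 col=10 char='e'
After 4 (^): row=0 col=3 char='s'
After 5 (b): row=0 col=3 char='s'
After 6 (^): row=0 col=3 char='s'
After 7 (h): row=0 col=2 char='_'
After 8 (^): row=0 col=3 char='s'

Answer: s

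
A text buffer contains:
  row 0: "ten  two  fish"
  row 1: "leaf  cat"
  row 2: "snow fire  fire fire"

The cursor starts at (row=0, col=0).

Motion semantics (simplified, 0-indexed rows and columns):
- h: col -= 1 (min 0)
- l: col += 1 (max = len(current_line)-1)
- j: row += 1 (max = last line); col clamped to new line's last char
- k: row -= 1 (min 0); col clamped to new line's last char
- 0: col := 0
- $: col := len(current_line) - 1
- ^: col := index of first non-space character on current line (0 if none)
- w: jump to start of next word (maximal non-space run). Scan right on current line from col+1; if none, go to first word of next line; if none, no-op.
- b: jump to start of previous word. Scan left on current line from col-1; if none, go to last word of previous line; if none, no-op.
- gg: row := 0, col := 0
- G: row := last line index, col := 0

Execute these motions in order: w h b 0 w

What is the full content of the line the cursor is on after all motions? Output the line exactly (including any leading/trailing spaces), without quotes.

Answer: ten  two  fish

Derivation:
After 1 (w): row=0 col=5 char='t'
After 2 (h): row=0 col=4 char='_'
After 3 (b): row=0 col=0 char='t'
After 4 (0): row=0 col=0 char='t'
After 5 (w): row=0 col=5 char='t'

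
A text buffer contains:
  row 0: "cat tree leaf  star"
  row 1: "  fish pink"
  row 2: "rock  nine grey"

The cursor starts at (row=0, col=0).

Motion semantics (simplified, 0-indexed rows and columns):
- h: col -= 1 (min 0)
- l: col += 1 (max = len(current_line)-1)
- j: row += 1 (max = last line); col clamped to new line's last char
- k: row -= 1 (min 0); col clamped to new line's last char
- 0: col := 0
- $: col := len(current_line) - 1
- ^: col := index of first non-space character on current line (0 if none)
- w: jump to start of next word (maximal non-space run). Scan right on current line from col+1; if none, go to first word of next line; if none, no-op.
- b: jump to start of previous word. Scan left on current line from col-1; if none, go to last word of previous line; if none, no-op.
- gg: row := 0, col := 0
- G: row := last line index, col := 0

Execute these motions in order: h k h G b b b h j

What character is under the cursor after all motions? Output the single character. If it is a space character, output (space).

Answer: k

Derivation:
After 1 (h): row=0 col=0 char='c'
After 2 (k): row=0 col=0 char='c'
After 3 (h): row=0 col=0 char='c'
After 4 (G): row=2 col=0 char='r'
After 5 (b): row=1 col=7 char='p'
After 6 (b): row=1 col=2 char='f'
After 7 (b): row=0 col=15 char='s'
After 8 (h): row=0 col=14 char='_'
After 9 (j): row=1 col=10 char='k'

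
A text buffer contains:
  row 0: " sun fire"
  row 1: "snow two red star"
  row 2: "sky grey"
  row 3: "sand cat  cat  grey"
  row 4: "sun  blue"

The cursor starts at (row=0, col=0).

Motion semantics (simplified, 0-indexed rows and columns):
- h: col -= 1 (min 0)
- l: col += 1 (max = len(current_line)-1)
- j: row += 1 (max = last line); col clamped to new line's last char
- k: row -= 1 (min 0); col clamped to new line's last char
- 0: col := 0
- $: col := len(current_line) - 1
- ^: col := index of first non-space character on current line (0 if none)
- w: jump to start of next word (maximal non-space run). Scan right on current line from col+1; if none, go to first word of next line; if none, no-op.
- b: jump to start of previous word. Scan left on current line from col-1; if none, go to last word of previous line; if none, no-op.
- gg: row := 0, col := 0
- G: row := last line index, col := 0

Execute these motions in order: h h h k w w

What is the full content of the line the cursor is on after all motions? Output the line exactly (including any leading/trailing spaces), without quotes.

After 1 (h): row=0 col=0 char='_'
After 2 (h): row=0 col=0 char='_'
After 3 (h): row=0 col=0 char='_'
After 4 (k): row=0 col=0 char='_'
After 5 (w): row=0 col=1 char='s'
After 6 (w): row=0 col=5 char='f'

Answer:  sun fire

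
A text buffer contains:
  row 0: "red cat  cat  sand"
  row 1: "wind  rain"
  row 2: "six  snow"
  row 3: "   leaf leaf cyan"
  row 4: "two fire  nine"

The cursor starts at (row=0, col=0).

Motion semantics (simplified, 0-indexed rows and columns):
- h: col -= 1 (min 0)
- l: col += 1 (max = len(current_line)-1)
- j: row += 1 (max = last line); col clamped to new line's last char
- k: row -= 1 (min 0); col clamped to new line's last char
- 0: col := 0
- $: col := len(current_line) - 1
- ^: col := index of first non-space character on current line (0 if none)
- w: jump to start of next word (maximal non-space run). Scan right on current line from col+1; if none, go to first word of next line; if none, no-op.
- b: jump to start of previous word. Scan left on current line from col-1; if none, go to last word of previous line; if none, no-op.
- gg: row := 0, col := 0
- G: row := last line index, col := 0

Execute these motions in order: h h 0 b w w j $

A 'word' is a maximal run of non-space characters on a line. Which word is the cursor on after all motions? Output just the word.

After 1 (h): row=0 col=0 char='r'
After 2 (h): row=0 col=0 char='r'
After 3 (0): row=0 col=0 char='r'
After 4 (b): row=0 col=0 char='r'
After 5 (w): row=0 col=4 char='c'
After 6 (w): row=0 col=9 char='c'
After 7 (j): row=1 col=9 char='n'
After 8 ($): row=1 col=9 char='n'

Answer: rain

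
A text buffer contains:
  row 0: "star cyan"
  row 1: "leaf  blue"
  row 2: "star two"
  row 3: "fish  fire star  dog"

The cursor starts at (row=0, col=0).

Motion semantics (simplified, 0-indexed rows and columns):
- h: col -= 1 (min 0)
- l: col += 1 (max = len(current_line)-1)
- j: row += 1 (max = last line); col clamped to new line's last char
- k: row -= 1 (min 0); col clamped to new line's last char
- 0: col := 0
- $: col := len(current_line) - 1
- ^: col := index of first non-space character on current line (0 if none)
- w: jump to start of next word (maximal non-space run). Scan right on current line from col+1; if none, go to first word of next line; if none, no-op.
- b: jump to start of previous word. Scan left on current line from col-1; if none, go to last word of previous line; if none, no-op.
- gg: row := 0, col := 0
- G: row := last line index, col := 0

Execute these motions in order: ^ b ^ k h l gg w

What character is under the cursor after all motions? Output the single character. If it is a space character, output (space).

After 1 (^): row=0 col=0 char='s'
After 2 (b): row=0 col=0 char='s'
After 3 (^): row=0 col=0 char='s'
After 4 (k): row=0 col=0 char='s'
After 5 (h): row=0 col=0 char='s'
After 6 (l): row=0 col=1 char='t'
After 7 (gg): row=0 col=0 char='s'
After 8 (w): row=0 col=5 char='c'

Answer: c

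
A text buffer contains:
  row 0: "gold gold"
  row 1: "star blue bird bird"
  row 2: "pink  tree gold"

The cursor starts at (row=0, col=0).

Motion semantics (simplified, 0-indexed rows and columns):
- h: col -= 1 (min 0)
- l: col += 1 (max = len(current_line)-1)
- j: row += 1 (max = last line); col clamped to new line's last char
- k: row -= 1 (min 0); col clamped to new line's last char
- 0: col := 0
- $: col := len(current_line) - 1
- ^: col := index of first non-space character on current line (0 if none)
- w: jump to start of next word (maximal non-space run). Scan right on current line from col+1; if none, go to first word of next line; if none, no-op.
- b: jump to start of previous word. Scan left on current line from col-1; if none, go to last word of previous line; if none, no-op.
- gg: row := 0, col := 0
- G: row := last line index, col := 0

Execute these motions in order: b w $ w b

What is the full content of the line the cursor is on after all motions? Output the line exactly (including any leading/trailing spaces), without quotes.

After 1 (b): row=0 col=0 char='g'
After 2 (w): row=0 col=5 char='g'
After 3 ($): row=0 col=8 char='d'
After 4 (w): row=1 col=0 char='s'
After 5 (b): row=0 col=5 char='g'

Answer: gold gold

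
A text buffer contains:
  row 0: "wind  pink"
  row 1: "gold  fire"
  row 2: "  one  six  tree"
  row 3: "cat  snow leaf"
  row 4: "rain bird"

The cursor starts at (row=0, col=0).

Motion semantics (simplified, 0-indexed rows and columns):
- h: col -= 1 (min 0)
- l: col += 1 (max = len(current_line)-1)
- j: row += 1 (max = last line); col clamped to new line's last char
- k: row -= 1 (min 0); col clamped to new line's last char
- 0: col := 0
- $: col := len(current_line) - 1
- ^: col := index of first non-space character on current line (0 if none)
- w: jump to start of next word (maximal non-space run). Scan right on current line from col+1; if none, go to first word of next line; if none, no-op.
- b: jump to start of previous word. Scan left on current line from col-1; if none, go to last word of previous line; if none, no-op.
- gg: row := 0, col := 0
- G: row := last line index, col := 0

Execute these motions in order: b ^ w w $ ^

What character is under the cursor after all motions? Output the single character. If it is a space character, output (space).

After 1 (b): row=0 col=0 char='w'
After 2 (^): row=0 col=0 char='w'
After 3 (w): row=0 col=6 char='p'
After 4 (w): row=1 col=0 char='g'
After 5 ($): row=1 col=9 char='e'
After 6 (^): row=1 col=0 char='g'

Answer: g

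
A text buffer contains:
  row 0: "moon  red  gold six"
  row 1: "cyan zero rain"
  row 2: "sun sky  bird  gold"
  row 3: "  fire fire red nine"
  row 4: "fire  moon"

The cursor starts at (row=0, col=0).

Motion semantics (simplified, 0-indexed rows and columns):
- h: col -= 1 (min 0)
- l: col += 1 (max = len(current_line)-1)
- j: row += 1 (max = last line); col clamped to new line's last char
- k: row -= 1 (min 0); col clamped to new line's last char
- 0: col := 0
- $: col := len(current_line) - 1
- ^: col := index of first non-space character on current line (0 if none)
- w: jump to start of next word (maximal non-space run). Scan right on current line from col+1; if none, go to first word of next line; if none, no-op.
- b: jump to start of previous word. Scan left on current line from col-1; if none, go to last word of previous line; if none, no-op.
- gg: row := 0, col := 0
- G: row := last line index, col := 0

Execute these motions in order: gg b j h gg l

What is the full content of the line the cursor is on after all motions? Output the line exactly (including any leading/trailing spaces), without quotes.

After 1 (gg): row=0 col=0 char='m'
After 2 (b): row=0 col=0 char='m'
After 3 (j): row=1 col=0 char='c'
After 4 (h): row=1 col=0 char='c'
After 5 (gg): row=0 col=0 char='m'
After 6 (l): row=0 col=1 char='o'

Answer: moon  red  gold six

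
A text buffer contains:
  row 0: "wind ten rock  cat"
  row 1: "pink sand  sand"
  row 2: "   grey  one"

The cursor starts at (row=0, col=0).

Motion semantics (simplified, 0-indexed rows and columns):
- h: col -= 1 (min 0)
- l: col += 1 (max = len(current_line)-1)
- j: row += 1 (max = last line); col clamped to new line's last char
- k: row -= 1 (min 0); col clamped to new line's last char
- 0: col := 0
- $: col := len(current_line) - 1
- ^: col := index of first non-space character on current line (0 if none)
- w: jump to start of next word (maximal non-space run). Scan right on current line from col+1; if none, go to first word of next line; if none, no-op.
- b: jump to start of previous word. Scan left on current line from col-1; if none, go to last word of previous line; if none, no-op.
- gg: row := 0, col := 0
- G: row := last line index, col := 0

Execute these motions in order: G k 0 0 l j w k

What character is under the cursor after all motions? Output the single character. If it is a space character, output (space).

Answer: k

Derivation:
After 1 (G): row=2 col=0 char='_'
After 2 (k): row=1 col=0 char='p'
After 3 (0): row=1 col=0 char='p'
After 4 (0): row=1 col=0 char='p'
After 5 (l): row=1 col=1 char='i'
After 6 (j): row=2 col=1 char='_'
After 7 (w): row=2 col=3 char='g'
After 8 (k): row=1 col=3 char='k'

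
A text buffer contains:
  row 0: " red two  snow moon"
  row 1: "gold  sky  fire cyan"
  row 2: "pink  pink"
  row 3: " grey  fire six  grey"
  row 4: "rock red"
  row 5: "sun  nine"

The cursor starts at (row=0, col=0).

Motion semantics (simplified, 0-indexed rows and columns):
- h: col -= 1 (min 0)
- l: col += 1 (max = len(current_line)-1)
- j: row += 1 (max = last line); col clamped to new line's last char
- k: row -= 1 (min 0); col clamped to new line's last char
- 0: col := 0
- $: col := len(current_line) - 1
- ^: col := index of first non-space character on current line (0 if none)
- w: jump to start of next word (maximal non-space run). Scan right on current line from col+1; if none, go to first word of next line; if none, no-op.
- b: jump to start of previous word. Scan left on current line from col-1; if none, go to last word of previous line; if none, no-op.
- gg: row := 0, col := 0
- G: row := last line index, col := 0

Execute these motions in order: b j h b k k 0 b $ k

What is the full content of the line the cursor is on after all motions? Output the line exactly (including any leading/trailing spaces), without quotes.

Answer:  red two  snow moon

Derivation:
After 1 (b): row=0 col=0 char='_'
After 2 (j): row=1 col=0 char='g'
After 3 (h): row=1 col=0 char='g'
After 4 (b): row=0 col=15 char='m'
After 5 (k): row=0 col=15 char='m'
After 6 (k): row=0 col=15 char='m'
After 7 (0): row=0 col=0 char='_'
After 8 (b): row=0 col=0 char='_'
After 9 ($): row=0 col=18 char='n'
After 10 (k): row=0 col=18 char='n'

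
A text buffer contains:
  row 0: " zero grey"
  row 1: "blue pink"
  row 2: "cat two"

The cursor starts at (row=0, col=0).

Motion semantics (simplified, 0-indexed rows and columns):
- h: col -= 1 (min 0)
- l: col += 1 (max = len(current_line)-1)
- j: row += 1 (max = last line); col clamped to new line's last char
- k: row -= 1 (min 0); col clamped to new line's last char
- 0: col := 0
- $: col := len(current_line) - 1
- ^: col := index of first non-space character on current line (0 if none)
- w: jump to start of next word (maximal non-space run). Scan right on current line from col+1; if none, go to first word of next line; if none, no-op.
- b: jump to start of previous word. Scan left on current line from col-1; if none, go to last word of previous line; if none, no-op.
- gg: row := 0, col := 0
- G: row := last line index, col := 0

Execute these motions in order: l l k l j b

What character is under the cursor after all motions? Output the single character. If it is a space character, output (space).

Answer: b

Derivation:
After 1 (l): row=0 col=1 char='z'
After 2 (l): row=0 col=2 char='e'
After 3 (k): row=0 col=2 char='e'
After 4 (l): row=0 col=3 char='r'
After 5 (j): row=1 col=3 char='e'
After 6 (b): row=1 col=0 char='b'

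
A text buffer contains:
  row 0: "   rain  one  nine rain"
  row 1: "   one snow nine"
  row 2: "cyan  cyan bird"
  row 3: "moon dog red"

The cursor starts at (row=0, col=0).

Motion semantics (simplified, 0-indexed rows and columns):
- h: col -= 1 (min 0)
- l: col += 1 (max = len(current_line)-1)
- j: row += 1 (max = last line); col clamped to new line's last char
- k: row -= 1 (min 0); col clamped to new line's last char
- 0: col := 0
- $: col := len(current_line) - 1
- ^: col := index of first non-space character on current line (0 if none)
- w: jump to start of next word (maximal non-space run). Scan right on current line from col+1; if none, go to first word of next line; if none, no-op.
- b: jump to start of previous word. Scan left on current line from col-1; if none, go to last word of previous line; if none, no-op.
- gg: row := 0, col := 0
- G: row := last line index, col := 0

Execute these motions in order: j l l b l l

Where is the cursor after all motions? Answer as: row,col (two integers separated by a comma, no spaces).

After 1 (j): row=1 col=0 char='_'
After 2 (l): row=1 col=1 char='_'
After 3 (l): row=1 col=2 char='_'
After 4 (b): row=0 col=19 char='r'
After 5 (l): row=0 col=20 char='a'
After 6 (l): row=0 col=21 char='i'

Answer: 0,21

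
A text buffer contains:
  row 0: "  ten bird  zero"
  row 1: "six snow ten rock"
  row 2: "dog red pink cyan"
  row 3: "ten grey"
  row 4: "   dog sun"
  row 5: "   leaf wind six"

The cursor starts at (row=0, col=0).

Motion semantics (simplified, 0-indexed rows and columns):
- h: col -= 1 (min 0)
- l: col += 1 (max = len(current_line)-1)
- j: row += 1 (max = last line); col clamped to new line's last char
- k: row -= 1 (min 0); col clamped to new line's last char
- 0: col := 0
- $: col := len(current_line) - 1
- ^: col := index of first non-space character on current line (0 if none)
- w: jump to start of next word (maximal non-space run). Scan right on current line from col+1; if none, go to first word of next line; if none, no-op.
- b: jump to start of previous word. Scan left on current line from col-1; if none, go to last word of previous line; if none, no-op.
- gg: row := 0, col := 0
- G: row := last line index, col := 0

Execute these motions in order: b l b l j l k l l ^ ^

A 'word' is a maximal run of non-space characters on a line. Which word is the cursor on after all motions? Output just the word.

After 1 (b): row=0 col=0 char='_'
After 2 (l): row=0 col=1 char='_'
After 3 (b): row=0 col=1 char='_'
After 4 (l): row=0 col=2 char='t'
After 5 (j): row=1 col=2 char='x'
After 6 (l): row=1 col=3 char='_'
After 7 (k): row=0 col=3 char='e'
After 8 (l): row=0 col=4 char='n'
After 9 (l): row=0 col=5 char='_'
After 10 (^): row=0 col=2 char='t'
After 11 (^): row=0 col=2 char='t'

Answer: ten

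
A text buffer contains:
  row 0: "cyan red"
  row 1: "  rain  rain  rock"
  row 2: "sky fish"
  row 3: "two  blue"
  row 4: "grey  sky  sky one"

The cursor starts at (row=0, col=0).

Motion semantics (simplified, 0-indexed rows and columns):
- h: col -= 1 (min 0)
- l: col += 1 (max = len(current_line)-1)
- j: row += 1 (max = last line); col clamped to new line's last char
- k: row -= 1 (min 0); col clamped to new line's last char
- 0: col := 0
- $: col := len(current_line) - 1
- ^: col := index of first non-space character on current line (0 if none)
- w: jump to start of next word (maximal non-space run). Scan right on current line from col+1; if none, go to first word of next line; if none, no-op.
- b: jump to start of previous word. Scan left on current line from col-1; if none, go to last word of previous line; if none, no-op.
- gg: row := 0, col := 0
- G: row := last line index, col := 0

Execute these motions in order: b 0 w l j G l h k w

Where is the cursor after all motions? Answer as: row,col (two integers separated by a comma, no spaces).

Answer: 3,5

Derivation:
After 1 (b): row=0 col=0 char='c'
After 2 (0): row=0 col=0 char='c'
After 3 (w): row=0 col=5 char='r'
After 4 (l): row=0 col=6 char='e'
After 5 (j): row=1 col=6 char='_'
After 6 (G): row=4 col=0 char='g'
After 7 (l): row=4 col=1 char='r'
After 8 (h): row=4 col=0 char='g'
After 9 (k): row=3 col=0 char='t'
After 10 (w): row=3 col=5 char='b'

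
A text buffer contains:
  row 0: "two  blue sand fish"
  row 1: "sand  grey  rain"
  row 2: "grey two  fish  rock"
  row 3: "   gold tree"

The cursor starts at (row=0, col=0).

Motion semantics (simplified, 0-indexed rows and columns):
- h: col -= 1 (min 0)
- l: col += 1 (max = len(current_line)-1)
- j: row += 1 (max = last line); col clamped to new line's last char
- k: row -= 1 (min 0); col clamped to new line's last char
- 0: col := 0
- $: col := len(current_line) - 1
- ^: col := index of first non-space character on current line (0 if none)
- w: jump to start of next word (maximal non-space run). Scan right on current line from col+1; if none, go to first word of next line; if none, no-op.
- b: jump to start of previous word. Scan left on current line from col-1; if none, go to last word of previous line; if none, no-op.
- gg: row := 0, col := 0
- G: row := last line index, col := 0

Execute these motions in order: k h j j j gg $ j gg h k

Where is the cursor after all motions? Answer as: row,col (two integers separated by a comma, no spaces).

After 1 (k): row=0 col=0 char='t'
After 2 (h): row=0 col=0 char='t'
After 3 (j): row=1 col=0 char='s'
After 4 (j): row=2 col=0 char='g'
After 5 (j): row=3 col=0 char='_'
After 6 (gg): row=0 col=0 char='t'
After 7 ($): row=0 col=18 char='h'
After 8 (j): row=1 col=15 char='n'
After 9 (gg): row=0 col=0 char='t'
After 10 (h): row=0 col=0 char='t'
After 11 (k): row=0 col=0 char='t'

Answer: 0,0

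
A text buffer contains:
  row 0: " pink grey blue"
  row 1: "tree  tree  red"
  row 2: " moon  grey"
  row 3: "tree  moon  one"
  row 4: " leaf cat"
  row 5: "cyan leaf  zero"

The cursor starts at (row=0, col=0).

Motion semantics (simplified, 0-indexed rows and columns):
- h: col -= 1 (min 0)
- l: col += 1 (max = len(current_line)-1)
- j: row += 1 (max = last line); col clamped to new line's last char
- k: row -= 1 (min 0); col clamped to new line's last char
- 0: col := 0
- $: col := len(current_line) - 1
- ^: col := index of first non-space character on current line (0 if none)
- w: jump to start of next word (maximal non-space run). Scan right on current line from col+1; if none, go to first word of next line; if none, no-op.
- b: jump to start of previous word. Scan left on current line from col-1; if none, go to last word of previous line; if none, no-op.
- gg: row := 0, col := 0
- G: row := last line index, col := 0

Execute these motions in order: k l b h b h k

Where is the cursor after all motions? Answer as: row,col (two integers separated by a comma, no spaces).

Answer: 0,0

Derivation:
After 1 (k): row=0 col=0 char='_'
After 2 (l): row=0 col=1 char='p'
After 3 (b): row=0 col=1 char='p'
After 4 (h): row=0 col=0 char='_'
After 5 (b): row=0 col=0 char='_'
After 6 (h): row=0 col=0 char='_'
After 7 (k): row=0 col=0 char='_'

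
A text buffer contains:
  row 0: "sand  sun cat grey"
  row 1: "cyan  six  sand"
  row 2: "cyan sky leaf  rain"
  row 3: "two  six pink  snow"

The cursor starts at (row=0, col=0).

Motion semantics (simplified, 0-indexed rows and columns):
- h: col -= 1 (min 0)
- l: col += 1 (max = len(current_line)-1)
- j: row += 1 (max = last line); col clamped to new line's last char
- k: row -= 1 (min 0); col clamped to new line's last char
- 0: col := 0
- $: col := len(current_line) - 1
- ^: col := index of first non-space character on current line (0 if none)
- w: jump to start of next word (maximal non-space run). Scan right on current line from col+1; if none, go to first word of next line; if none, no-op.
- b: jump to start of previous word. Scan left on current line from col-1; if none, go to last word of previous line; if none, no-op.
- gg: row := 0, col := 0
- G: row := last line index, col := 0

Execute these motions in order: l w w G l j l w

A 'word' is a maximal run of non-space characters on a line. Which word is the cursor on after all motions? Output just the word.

After 1 (l): row=0 col=1 char='a'
After 2 (w): row=0 col=6 char='s'
After 3 (w): row=0 col=10 char='c'
After 4 (G): row=3 col=0 char='t'
After 5 (l): row=3 col=1 char='w'
After 6 (j): row=3 col=1 char='w'
After 7 (l): row=3 col=2 char='o'
After 8 (w): row=3 col=5 char='s'

Answer: six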